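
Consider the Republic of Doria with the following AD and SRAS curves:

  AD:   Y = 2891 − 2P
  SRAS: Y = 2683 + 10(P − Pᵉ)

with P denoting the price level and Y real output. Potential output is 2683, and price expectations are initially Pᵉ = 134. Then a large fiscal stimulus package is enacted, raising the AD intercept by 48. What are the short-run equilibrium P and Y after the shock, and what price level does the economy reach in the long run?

AD shifts right: new AD is Y = 2939 − 2P. With Pᵉ = 134, SRAS is Y = 1343 + 10P.
Short run: 2939 − 2P = 1343 + 10P gives 1596 = 12P, so P = 133 and Y = 2939 − 2·133 = 2673.
Y = 2673 is below potential 2683; expectations adjust and SRAS shifts right until Y = 2683.
Long run: on the new AD curve, 2683 = 2939 − 2P gives P = 128.

Short run: P = 133, Y = 2673. Long run: P = 128.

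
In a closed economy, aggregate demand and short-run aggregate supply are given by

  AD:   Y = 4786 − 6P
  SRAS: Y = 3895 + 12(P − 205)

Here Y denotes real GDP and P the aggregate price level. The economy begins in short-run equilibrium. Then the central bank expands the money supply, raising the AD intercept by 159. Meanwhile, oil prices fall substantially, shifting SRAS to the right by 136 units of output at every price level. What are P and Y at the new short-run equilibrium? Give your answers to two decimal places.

P = 187.44, Y = 3820.33

After both shocks: AD is Y = 4945 − 6P and SRAS is Y = 1571 + 12P.
Setting them equal: 3374 = 18P, so P = 187.44.
Substituting into AD, Y = 3820.33.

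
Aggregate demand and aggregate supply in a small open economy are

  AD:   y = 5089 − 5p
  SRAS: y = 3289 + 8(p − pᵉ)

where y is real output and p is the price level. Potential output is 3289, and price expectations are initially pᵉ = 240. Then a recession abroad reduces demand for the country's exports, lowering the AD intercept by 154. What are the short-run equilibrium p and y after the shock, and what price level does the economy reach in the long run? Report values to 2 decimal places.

AD shifts left: new AD is y = 4935 − 5p. With pᵉ = 240, SRAS is y = 1369 + 8p.
Short run: 4935 − 5p = 1369 + 8p gives 3566 = 13p, so p = 274.31 and y = 4935 − 5p = 3563.46.
y = 3563.46 is above potential 3289; expectations adjust and SRAS shifts left until y = 3289.
Long run: on the new AD curve, 3289 = 4935 − 5p gives p = 329.20.

Short run: p = 274.31, y = 3563.46. Long run: p = 329.20.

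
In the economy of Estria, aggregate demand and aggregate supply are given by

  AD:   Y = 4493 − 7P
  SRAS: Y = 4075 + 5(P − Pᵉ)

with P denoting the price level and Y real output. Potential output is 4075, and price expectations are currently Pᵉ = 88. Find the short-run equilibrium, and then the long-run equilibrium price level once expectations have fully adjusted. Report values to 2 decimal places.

Short run: with Pᵉ = 88, SRAS is Y = 3635 + 5P. Setting AD = SRAS gives 858 = 12P, so P = 71.50 and Y = 4493 − 7P = 3992.50.
Output 3992.50 is below potential 4075, so over time expected prices fall and SRAS shifts right until Y returns to 4075.
Long run: Y = 4075 on the AD curve gives 4075 = 4493 − 7P, so P = 59.71.

Short run: P = 71.50, Y = 3992.50. Long run: P = 59.71.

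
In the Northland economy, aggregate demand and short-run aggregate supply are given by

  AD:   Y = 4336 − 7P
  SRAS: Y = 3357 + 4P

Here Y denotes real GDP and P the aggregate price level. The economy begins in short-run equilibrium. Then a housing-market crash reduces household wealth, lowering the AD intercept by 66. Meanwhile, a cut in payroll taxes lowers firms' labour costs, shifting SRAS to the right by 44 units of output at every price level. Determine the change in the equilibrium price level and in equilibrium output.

ΔP = -10, ΔY = +4

After both shocks: AD is Y = 4270 − 7P and SRAS is Y = 3401 + 4P.
Setting them equal: 869 = 11P, so P = 79.
Y = 4270 − 7·79 = 3717.
Initially P = 89, Y = 3713, so ΔP = -10 and ΔY = +4.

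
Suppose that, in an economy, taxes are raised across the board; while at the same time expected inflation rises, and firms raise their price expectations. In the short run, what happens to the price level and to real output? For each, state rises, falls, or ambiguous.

Price level: ambiguous; output: falls

The first event is a negative demand shock: AD shifts left, which by itself pushes P down and Y down.
The second is an adverse supply shock: SRAS shifts left, which by itself pushes P up and Y down.
The two shocks push P in opposite directions, so the effect on P is ambiguous. Both shocks push Y down, so Y falls.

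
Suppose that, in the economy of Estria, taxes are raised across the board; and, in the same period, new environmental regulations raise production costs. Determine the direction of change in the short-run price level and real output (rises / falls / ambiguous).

The first event is a negative demand shock: AD shifts left, which by itself pushes P down and Y down.
The second is an adverse supply shock: SRAS shifts left, which by itself pushes P up and Y down.
The two shocks push P in opposite directions, so the effect on P is ambiguous. Both shocks push Y down, so Y falls.

Price level: ambiguous; output: falls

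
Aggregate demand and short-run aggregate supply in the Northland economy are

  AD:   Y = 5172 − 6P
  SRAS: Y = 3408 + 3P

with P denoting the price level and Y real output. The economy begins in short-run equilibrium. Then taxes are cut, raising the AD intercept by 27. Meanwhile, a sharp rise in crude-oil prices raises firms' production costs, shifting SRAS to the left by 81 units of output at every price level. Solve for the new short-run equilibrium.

P = 208, Y = 3951

After both shocks: AD is Y = 5199 − 6P and SRAS is Y = 3327 + 3P.
Setting them equal: 1872 = 9P, so P = 208.
Y = 5199 − 6·208 = 3951.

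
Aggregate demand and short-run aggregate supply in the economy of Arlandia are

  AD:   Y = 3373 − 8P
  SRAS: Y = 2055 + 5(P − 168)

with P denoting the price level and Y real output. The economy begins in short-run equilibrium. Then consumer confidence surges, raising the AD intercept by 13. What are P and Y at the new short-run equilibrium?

This is a positive demand shock: AD shifts right.
New AD: Y = 3386 − 8P.
SRAS can be written Y = 1215 + 5P.
Set AD = SRAS: 3386 − 8P = 1215 + 5P, so 2171 = 13P and P = 167.
Y = 3386 − 8·167 = 2050.

P = 167, Y = 2050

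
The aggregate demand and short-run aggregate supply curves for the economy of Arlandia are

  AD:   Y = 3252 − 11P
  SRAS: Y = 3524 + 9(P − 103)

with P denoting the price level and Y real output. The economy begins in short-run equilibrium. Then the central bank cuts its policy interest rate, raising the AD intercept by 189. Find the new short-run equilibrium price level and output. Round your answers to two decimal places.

This is a positive demand shock: AD shifts right.
New AD: Y = 3441 − 11P.
SRAS can be written Y = 2597 + 9P.
Set AD = SRAS: 3441 − 11P = 2597 + 9P, so 844 = 20P and P = 42.20.
Substituting into AD, Y = 2976.80.

P = 42.20, Y = 2976.80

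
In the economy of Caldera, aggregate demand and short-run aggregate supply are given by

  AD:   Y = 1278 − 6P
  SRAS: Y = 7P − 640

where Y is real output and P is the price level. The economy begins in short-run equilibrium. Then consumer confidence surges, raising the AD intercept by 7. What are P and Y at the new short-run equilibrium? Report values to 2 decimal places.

This is a positive demand shock: AD shifts right.
New AD: Y = 1285 − 6P.
Set AD = SRAS: 1285 − 6P = 7P − 640, so 1925 = 13P and P = 148.08.
Substituting into AD, Y = 396.54.

P = 148.08, Y = 396.54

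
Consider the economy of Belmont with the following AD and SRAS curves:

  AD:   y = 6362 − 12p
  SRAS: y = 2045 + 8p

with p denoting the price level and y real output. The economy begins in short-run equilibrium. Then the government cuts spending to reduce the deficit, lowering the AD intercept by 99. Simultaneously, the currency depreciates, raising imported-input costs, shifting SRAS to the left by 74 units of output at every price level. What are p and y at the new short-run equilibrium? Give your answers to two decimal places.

After both shocks: AD is y = 6263 − 12p and SRAS is y = 1971 + 8p.
Setting them equal: 4292 = 20p, so p = 214.60.
Substituting into AD, y = 3687.80.

p = 214.60, y = 3687.80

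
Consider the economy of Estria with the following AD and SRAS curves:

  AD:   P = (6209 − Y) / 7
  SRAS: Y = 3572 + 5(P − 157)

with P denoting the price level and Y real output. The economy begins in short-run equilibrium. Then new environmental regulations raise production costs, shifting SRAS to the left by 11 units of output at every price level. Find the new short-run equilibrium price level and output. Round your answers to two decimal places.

P = 286.08, Y = 4206.42

This is a negative supply shock: SRAS shifts left.
New SRAS: Y = 2776 + 5P.
Set AD = SRAS: 6209 − 7P = 2776 + 5P, so 3433 = 12P and P = 286.08.
Substituting into AD, Y = 4206.42.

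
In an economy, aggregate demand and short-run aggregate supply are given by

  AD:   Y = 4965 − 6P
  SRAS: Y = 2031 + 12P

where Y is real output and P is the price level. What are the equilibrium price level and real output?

Set AD = SRAS: 4965 − 6P = 2031 + 12P, so 2934 = 18P and P = 163.
Then Y = 4965 − 6·163 = 3987.

P = 163, Y = 3987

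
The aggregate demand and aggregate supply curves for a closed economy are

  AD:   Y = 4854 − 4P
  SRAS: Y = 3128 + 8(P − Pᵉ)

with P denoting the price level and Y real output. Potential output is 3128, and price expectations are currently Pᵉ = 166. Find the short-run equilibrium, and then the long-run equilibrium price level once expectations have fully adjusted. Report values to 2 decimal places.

Short run: with Pᵉ = 166, SRAS is Y = 1800 + 8P. Setting AD = SRAS gives 3054 = 12P, so P = 254.50 and Y = 4854 − 4P = 3836.00.
Output 3836.00 is above potential 3128, so over time expected prices rise and SRAS shifts left until Y returns to 3128.
Long run: Y = 3128 on the AD curve gives 3128 = 4854 − 4P, so P = 431.50.

Short run: P = 254.50, Y = 3836.00. Long run: P = 431.50.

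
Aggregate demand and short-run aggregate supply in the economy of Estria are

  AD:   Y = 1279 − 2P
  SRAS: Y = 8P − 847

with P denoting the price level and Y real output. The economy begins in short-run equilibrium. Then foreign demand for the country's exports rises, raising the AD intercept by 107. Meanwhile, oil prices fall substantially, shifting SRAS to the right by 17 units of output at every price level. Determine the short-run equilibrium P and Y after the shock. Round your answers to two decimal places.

After both shocks: AD is Y = 1386 − 2P and SRAS is Y = 8P − 830.
Setting them equal: 2216 = 10P, so P = 221.60.
Substituting into AD, Y = 942.80.

P = 221.60, Y = 942.80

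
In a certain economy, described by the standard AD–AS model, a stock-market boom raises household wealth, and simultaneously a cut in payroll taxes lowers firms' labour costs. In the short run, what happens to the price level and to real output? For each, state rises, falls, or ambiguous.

The first event is a positive demand shock: AD shifts right, which by itself pushes P up and Y up.
The second is a favourable supply shock: SRAS shifts right, which by itself pushes P down and Y up.
The two shocks push P in opposite directions, so the effect on P is ambiguous. Both shocks push Y up, so Y rises.

Price level: ambiguous; output: rises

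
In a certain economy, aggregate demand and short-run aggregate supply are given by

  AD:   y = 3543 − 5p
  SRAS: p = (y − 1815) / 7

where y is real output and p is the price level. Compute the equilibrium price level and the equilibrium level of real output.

p = 144, y = 2823

Rearrange SRAS to y = 1815 + 7p.
Set AD = SRAS: 3543 − 5p = 1815 + 7p, so 1728 = 12p and p = 144.
Then y = 3543 − 5·144 = 2823.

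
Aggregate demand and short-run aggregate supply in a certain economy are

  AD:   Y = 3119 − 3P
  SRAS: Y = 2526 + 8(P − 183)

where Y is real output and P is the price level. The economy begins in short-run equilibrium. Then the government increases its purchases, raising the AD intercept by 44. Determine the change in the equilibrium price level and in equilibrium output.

ΔP = +4, ΔY = +32

This is a positive demand shock: AD shifts right.
New AD: Y = 3163 − 3P.
SRAS can be written Y = 1062 + 8P.
Set AD = SRAS: 3163 − 3P = 1062 + 8P, so 2101 = 11P and P = 191.
Y = 3163 − 3·191 = 2590.
Initially P = 187, Y = 2558, so ΔP = +4 and ΔY = +32.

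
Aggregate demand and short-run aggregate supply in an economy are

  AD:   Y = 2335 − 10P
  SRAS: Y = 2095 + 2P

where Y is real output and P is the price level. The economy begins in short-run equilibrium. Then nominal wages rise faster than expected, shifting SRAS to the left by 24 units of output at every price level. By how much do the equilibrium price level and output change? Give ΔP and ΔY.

This is a negative supply shock: SRAS shifts left.
New SRAS: Y = 2071 + 2P.
Set AD = SRAS: 2335 − 10P = 2071 + 2P, so 264 = 12P and P = 22.
Y = 2335 − 10·22 = 2115.
Initially P = 20, Y = 2135, so ΔP = +2 and ΔY = -20.

ΔP = +2, ΔY = -20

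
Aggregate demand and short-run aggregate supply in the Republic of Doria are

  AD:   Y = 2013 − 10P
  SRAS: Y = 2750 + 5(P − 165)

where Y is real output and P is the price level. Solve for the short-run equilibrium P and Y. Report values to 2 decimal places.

Write SRAS as Y = 2750 + 5P − 825 = 1925 + 5P.
Set AD = SRAS: 2013 − 10P = 1925 + 5P, so 88 = 15P and P = 5.87.
Substituting into AD, Y = 2013 − 10P = 1954.33.

P = 5.87, Y = 1954.33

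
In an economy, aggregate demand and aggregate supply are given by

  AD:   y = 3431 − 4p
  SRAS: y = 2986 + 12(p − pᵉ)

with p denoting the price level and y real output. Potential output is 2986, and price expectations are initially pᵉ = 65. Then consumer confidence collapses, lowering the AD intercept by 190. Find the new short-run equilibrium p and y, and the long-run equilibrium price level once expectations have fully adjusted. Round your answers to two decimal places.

Short run: p = 64.69, y = 2982.25. Long run: p = 63.75.

AD shifts left: new AD is y = 3241 − 4p. With pᵉ = 65, SRAS is y = 2206 + 12p.
Short run: 3241 − 4p = 2206 + 12p gives 1035 = 16p, so p = 64.69 and y = 3241 − 4p = 2982.25.
y = 2982.25 is below potential 2986; expectations adjust and SRAS shifts right until y = 2986.
Long run: on the new AD curve, 2986 = 3241 − 4p gives p = 63.75.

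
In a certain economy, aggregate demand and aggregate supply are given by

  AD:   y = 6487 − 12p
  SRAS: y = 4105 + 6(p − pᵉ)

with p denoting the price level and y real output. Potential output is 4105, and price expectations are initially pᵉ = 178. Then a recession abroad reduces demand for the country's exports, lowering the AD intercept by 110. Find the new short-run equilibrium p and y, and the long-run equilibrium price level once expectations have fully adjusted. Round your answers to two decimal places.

AD shifts left: new AD is y = 6377 − 12p. With pᵉ = 178, SRAS is y = 3037 + 6p.
Short run: 6377 − 12p = 3037 + 6p gives 3340 = 18p, so p = 185.56 and y = 6377 − 12p = 4150.33.
y = 4150.33 is above potential 4105; expectations adjust and SRAS shifts left until y = 4105.
Long run: on the new AD curve, 4105 = 6377 − 12p gives p = 189.33.

Short run: p = 185.56, y = 4150.33. Long run: p = 189.33.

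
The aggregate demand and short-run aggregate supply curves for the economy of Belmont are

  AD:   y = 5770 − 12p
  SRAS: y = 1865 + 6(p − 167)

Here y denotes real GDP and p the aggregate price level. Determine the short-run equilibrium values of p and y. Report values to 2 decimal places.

Write SRAS as y = 1865 + 6p − 1002 = 863 + 6p.
Set AD = SRAS: 5770 − 12p = 863 + 6p, so 4907 = 18p and p = 272.61.
Substituting into AD, y = 5770 − 12p = 2498.67.

p = 272.61, y = 2498.67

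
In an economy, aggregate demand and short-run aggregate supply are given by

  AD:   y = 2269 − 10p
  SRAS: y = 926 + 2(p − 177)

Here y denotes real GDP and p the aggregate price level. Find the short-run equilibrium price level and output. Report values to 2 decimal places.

p = 141.42, y = 854.83

Write SRAS as y = 926 + 2p − 354 = 572 + 2p.
Set AD = SRAS: 2269 − 10p = 572 + 2p, so 1697 = 12p and p = 141.42.
Substituting into AD, y = 2269 − 10p = 854.83.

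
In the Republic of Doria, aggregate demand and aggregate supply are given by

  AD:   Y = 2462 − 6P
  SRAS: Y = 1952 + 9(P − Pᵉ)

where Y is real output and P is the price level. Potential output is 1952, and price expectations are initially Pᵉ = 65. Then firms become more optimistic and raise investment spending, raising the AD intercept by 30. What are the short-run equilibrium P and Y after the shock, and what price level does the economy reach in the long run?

Short run: P = 75, Y = 2042. Long run: P = 90.

AD shifts right: new AD is Y = 2492 − 6P. With Pᵉ = 65, SRAS is Y = 1367 + 9P.
Short run: 2492 − 6P = 1367 + 9P gives 1125 = 15P, so P = 75 and Y = 2492 − 6·75 = 2042.
Y = 2042 is above potential 1952; expectations adjust and SRAS shifts left until Y = 1952.
Long run: on the new AD curve, 1952 = 2492 − 6P gives P = 90.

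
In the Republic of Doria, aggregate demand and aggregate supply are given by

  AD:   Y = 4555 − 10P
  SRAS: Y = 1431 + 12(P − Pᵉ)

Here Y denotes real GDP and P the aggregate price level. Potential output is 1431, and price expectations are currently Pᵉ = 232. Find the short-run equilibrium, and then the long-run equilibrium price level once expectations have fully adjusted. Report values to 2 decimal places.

Short run: with Pᵉ = 232, SRAS is Y = 12P − 1353. Setting AD = SRAS gives 5908 = 22P, so P = 268.55 and Y = 4555 − 10P = 1869.55.
Output 1869.55 is above potential 1431, so over time expected prices rise and SRAS shifts left until Y returns to 1431.
Long run: Y = 1431 on the AD curve gives 1431 = 4555 − 10P, so P = 312.40.

Short run: P = 268.55, Y = 1869.55. Long run: P = 312.40.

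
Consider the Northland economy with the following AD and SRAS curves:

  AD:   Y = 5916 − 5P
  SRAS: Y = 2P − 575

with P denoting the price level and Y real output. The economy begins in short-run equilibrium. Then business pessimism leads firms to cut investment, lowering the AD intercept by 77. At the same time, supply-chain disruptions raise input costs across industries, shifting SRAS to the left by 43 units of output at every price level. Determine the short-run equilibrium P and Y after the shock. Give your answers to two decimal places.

After both shocks: AD is Y = 5839 − 5P and SRAS is Y = 2P − 618.
Setting them equal: 6457 = 7P, so P = 922.43.
Substituting into AD, Y = 1226.86.

P = 922.43, Y = 1226.86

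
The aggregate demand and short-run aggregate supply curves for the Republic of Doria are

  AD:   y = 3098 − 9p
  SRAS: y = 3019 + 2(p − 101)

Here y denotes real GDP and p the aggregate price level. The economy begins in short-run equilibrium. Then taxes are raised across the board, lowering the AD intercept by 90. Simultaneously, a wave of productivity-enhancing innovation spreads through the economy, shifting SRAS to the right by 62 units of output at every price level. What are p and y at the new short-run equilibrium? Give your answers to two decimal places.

After both shocks: AD is y = 3008 − 9p and SRAS is y = 2879 + 2p.
Setting them equal: 129 = 11p, so p = 11.73.
Substituting into AD, y = 2902.45.

p = 11.73, y = 2902.45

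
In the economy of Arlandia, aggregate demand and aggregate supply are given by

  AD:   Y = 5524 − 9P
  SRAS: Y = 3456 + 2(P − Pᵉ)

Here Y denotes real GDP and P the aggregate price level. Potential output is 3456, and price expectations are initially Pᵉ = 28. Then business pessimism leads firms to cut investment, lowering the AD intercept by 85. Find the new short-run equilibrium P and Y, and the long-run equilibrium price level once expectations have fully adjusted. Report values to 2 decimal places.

Short run: P = 185.36, Y = 3770.73. Long run: P = 220.33.

AD shifts left: new AD is Y = 5439 − 9P. With Pᵉ = 28, SRAS is Y = 3400 + 2P.
Short run: 5439 − 9P = 3400 + 2P gives 2039 = 11P, so P = 185.36 and Y = 5439 − 9P = 3770.73.
Y = 3770.73 is above potential 3456; expectations adjust and SRAS shifts left until Y = 3456.
Long run: on the new AD curve, 3456 = 5439 − 9P gives P = 220.33.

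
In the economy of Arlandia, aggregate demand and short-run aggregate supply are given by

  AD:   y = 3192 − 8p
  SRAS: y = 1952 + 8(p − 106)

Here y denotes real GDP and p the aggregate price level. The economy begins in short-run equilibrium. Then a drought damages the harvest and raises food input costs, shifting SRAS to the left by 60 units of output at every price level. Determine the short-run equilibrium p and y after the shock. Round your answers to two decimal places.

p = 134.25, y = 2118.00

This is a negative supply shock: SRAS shifts left.
New SRAS: y = 1044 + 8p.
Set AD = SRAS: 3192 − 8p = 1044 + 8p, so 2148 = 16p and p = 134.25.
Substituting into AD, y = 2118.00.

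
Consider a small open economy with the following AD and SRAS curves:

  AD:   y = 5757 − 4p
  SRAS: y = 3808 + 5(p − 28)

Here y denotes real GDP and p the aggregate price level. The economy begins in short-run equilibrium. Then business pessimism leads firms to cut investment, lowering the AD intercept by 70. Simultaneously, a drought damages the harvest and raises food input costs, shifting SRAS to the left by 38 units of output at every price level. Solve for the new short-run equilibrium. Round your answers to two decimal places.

After both shocks: AD is y = 5687 − 4p and SRAS is y = 3630 + 5p.
Setting them equal: 2057 = 9p, so p = 228.56.
Substituting into AD, y = 4772.78.

p = 228.56, y = 4772.78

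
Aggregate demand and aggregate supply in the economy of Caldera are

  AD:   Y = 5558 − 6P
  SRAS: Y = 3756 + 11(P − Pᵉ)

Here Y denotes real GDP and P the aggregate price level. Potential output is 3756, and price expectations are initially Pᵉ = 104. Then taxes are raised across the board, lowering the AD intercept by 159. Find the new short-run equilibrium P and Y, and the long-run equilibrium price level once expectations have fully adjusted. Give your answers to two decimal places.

Short run: P = 163.94, Y = 4415.35. Long run: P = 273.83.

AD shifts left: new AD is Y = 5399 − 6P. With Pᵉ = 104, SRAS is Y = 2612 + 11P.
Short run: 5399 − 6P = 2612 + 11P gives 2787 = 17P, so P = 163.94 and Y = 5399 − 6P = 4415.35.
Y = 4415.35 is above potential 3756; expectations adjust and SRAS shifts left until Y = 3756.
Long run: on the new AD curve, 3756 = 5399 − 6P gives P = 273.83.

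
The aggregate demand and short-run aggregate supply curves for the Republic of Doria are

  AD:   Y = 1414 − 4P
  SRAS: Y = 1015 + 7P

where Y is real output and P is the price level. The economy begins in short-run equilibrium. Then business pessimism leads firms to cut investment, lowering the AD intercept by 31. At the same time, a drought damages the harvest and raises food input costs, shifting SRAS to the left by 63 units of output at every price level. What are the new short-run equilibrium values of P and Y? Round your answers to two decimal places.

After both shocks: AD is Y = 1383 − 4P and SRAS is Y = 952 + 7P.
Setting them equal: 431 = 11P, so P = 39.18.
Substituting into AD, Y = 1226.27.

P = 39.18, Y = 1226.27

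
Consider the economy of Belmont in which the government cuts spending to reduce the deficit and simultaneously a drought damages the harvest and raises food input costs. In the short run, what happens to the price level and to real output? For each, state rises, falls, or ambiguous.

The first event is a negative demand shock: AD shifts left, which by itself pushes P down and Y down.
The second is an adverse supply shock: SRAS shifts left, which by itself pushes P up and Y down.
The two shocks push P in opposite directions, so the effect on P is ambiguous. Both shocks push Y down, so Y falls.

Price level: ambiguous; output: falls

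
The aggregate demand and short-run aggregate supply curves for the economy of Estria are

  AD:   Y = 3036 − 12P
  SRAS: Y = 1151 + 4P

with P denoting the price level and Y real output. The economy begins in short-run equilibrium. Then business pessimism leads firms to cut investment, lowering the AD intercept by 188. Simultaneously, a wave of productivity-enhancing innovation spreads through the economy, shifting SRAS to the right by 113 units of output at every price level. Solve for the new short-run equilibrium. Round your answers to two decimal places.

After both shocks: AD is Y = 2848 − 12P and SRAS is Y = 1264 + 4P.
Setting them equal: 1584 = 16P, so P = 99.00.
Substituting into AD, Y = 1660.00.

P = 99.00, Y = 1660.00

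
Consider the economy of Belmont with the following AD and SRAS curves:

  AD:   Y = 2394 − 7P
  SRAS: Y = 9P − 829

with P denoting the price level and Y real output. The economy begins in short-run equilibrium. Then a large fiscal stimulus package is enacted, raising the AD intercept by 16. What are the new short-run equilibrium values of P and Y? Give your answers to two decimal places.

P = 202.44, Y = 992.94

This is a positive demand shock: AD shifts right.
New AD: Y = 2410 − 7P.
Set AD = SRAS: 2410 − 7P = 9P − 829, so 3239 = 16P and P = 202.44.
Substituting into AD, Y = 992.94.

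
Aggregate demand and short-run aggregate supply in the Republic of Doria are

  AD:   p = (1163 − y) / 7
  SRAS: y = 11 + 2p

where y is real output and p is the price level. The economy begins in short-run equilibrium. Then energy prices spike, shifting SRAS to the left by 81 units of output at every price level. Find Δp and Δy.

This is a negative supply shock: SRAS shifts left.
New SRAS: y = 2p − 70.
Set AD = SRAS: 1163 − 7p = 2p − 70, so 1233 = 9p and p = 137.
y = 1163 − 7·137 = 204.
Initially p = 128, y = 267, so Δp = +9 and Δy = -63.

Δp = +9, Δy = -63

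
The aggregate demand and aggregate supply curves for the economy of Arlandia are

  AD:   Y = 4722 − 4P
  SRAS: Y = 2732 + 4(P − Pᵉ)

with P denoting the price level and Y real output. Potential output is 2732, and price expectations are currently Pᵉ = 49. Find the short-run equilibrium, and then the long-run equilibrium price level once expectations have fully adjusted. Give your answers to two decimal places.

Short run: with Pᵉ = 49, SRAS is Y = 2536 + 4P. Setting AD = SRAS gives 2186 = 8P, so P = 273.25 and Y = 4722 − 4P = 3629.00.
Output 3629.00 is above potential 2732, so over time expected prices rise and SRAS shifts left until Y returns to 2732.
Long run: Y = 2732 on the AD curve gives 2732 = 4722 − 4P, so P = 497.50.

Short run: P = 273.25, Y = 3629.00. Long run: P = 497.50.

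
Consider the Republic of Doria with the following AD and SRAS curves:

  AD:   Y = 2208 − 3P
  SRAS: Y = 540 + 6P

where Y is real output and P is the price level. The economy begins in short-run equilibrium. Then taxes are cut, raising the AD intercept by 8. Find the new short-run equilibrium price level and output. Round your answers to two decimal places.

This is a positive demand shock: AD shifts right.
New AD: Y = 2216 − 3P.
Set AD = SRAS: 2216 − 3P = 540 + 6P, so 1676 = 9P and P = 186.22.
Substituting into AD, Y = 1657.33.

P = 186.22, Y = 1657.33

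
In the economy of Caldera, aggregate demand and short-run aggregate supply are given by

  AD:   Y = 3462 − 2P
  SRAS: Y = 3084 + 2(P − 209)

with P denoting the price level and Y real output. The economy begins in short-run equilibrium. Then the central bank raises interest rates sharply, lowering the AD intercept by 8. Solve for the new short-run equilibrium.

This is a negative demand shock: AD shifts left.
New AD: Y = 3454 − 2P.
SRAS can be written Y = 2666 + 2P.
Set AD = SRAS: 3454 − 2P = 2666 + 2P, so 788 = 4P and P = 197.
Y = 3454 − 2·197 = 3060.

P = 197, Y = 3060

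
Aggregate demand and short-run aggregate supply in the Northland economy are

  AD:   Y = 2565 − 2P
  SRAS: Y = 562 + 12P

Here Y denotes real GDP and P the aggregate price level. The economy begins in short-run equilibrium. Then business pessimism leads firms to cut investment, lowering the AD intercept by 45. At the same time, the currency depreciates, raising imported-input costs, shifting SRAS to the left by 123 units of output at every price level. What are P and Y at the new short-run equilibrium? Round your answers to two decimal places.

P = 148.64, Y = 2222.71

After both shocks: AD is Y = 2520 − 2P and SRAS is Y = 439 + 12P.
Setting them equal: 2081 = 14P, so P = 148.64.
Substituting into AD, Y = 2222.71.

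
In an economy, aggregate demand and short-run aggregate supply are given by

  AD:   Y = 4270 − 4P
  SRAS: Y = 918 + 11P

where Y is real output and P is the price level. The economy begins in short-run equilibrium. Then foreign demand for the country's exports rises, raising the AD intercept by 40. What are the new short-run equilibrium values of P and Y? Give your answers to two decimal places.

This is a positive demand shock: AD shifts right.
New AD: Y = 4310 − 4P.
Set AD = SRAS: 4310 − 4P = 918 + 11P, so 3392 = 15P and P = 226.13.
Substituting into AD, Y = 3405.47.

P = 226.13, Y = 3405.47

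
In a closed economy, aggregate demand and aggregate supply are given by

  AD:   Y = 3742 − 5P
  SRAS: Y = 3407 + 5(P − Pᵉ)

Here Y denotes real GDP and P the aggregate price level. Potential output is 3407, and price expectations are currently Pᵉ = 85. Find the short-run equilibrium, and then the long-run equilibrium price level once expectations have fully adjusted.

Short run: with Pᵉ = 85, SRAS is Y = 2982 + 5P. Setting AD = SRAS gives 760 = 10P, so P = 76 and Y = 3742 − 5·76 = 3362.
Output 3362 is below potential 3407, so over time expected prices fall and SRAS shifts right until Y returns to 3407.
Long run: Y = 3407 on the AD curve gives 3407 = 3742 − 5P, so P = 67.

Short run: P = 76, Y = 3362. Long run: P = 67.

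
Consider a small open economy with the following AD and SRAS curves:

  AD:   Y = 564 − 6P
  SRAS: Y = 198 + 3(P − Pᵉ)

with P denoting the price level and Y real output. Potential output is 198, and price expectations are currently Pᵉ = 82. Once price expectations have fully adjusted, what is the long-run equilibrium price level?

Short run: with Pᵉ = 82, SRAS is Y = 3P − 48. Setting AD = SRAS gives 612 = 9P, so P = 68 and Y = 564 − 6·68 = 156.
Output 156 is below potential 198, so over time expected prices fall and SRAS shifts right until Y returns to 198.
Long run: Y = 198 on the AD curve gives 198 = 564 − 6P, so P = 61.

Long-run P = 61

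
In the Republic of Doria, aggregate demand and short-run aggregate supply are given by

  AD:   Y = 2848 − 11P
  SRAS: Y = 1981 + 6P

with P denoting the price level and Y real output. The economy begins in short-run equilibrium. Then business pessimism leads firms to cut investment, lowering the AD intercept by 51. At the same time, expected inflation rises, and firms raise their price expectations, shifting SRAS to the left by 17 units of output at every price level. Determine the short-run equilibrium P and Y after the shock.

After both shocks: AD is Y = 2797 − 11P and SRAS is Y = 1964 + 6P.
Setting them equal: 833 = 17P, so P = 49.
Y = 2797 − 11·49 = 2258.

P = 49, Y = 2258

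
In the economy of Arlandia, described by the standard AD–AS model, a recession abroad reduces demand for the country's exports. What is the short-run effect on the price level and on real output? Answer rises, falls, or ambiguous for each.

This is a negative demand shock: AD shifts left.
Moving along the upward-sloping SRAS curve, P falls and Y falls.

Price level: falls; output: falls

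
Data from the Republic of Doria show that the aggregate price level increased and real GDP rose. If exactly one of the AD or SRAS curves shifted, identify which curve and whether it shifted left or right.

P rose and Y rose. An AD shift moves P and Y in the same direction; an SRAS shift moves them in opposite directions.
Here P and Y moved in the same direction, so the AD curve shifted.
Since Y rose, AD shifted right.

AD shifted right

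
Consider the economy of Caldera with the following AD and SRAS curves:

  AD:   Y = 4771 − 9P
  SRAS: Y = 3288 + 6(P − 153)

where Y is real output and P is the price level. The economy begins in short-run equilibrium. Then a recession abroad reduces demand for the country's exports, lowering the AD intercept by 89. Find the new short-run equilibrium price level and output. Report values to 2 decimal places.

P = 154.13, Y = 3294.80

This is a negative demand shock: AD shifts left.
New AD: Y = 4682 − 9P.
SRAS can be written Y = 2370 + 6P.
Set AD = SRAS: 4682 − 9P = 2370 + 6P, so 2312 = 15P and P = 154.13.
Substituting into AD, Y = 3294.80.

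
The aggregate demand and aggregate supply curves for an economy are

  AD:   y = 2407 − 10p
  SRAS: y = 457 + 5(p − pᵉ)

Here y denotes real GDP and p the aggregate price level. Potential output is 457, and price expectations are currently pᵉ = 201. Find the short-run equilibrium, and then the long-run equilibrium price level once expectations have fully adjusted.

Short run: with pᵉ = 201, SRAS is y = 5p − 548. Setting AD = SRAS gives 2955 = 15p, so p = 197 and y = 2407 − 10·197 = 437.
Output 437 is below potential 457, so over time expected prices fall and SRAS shifts right until y returns to 457.
Long run: y = 457 on the AD curve gives 457 = 2407 − 10p, so p = 195.

Short run: p = 197, y = 437. Long run: p = 195.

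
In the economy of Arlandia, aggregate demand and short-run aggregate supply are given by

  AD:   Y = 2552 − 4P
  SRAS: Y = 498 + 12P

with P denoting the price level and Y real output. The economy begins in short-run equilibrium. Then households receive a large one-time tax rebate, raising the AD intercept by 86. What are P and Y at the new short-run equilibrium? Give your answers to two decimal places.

P = 133.75, Y = 2103.00

This is a positive demand shock: AD shifts right.
New AD: Y = 2638 − 4P.
Set AD = SRAS: 2638 − 4P = 498 + 12P, so 2140 = 16P and P = 133.75.
Substituting into AD, Y = 2103.00.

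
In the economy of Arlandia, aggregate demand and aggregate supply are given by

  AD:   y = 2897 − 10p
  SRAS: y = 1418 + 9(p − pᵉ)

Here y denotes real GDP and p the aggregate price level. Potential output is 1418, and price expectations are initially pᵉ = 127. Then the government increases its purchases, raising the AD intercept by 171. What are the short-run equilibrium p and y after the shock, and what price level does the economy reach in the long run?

AD shifts right: new AD is y = 3068 − 10p. With pᵉ = 127, SRAS is y = 275 + 9p.
Short run: 3068 − 10p = 275 + 9p gives 2793 = 19p, so p = 147 and y = 3068 − 10·147 = 1598.
y = 1598 is above potential 1418; expectations adjust and SRAS shifts left until y = 1418.
Long run: on the new AD curve, 1418 = 3068 − 10p gives p = 165.

Short run: p = 147, y = 1598. Long run: p = 165.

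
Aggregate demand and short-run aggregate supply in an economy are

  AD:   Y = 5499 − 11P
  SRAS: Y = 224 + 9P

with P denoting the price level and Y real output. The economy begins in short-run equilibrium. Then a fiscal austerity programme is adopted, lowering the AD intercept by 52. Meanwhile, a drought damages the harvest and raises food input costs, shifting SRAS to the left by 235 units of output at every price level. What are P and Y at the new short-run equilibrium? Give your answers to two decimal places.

P = 272.90, Y = 2445.10

After both shocks: AD is Y = 5447 − 11P and SRAS is Y = 9P − 11.
Setting them equal: 5458 = 20P, so P = 272.90.
Substituting into AD, Y = 2445.10.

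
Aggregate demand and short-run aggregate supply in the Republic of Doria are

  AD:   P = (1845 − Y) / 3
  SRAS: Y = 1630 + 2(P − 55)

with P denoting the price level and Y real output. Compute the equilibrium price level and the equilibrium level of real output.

P = 65, Y = 1650

Write SRAS as Y = 1630 + 2P − 110 = 1520 + 2P.
Rearrange AD to Y = 1845 − 3P.
Set AD = SRAS: 1845 − 3P = 1520 + 2P, so 325 = 5P and P = 65.
Then Y = 1845 − 3·65 = 1650.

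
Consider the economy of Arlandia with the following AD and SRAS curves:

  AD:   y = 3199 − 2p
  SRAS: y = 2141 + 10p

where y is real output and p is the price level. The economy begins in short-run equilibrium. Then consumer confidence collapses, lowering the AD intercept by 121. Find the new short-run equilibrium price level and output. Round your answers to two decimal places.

p = 78.08, y = 2921.83

This is a negative demand shock: AD shifts left.
New AD: y = 3078 − 2p.
Set AD = SRAS: 3078 − 2p = 2141 + 10p, so 937 = 12p and p = 78.08.
Substituting into AD, y = 2921.83.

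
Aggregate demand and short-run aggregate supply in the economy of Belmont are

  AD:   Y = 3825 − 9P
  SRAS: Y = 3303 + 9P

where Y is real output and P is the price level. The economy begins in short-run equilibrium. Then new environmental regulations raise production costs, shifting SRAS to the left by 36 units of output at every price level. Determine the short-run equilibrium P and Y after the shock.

This is a negative supply shock: SRAS shifts left.
New SRAS: Y = 3267 + 9P.
Set AD = SRAS: 3825 − 9P = 3267 + 9P, so 558 = 18P and P = 31.
Y = 3825 − 9·31 = 3546.

P = 31, Y = 3546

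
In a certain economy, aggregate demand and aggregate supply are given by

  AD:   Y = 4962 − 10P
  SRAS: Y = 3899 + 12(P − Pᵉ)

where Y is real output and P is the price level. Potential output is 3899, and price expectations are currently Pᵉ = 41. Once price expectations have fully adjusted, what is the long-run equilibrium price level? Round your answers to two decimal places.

Short run: with Pᵉ = 41, SRAS is Y = 3407 + 12P. Setting AD = SRAS gives 1555 = 22P, so P = 70.68 and Y = 4962 − 10P = 4255.18.
Output 4255.18 is above potential 3899, so over time expected prices rise and SRAS shifts left until Y returns to 3899.
Long run: Y = 3899 on the AD curve gives 3899 = 4962 − 10P, so P = 106.30.

Long-run P = 106.30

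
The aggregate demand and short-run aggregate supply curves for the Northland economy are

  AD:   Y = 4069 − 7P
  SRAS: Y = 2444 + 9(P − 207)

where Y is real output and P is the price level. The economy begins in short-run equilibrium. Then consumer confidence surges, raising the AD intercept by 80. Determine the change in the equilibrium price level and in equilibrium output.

ΔP = +5, ΔY = +45

This is a positive demand shock: AD shifts right.
New AD: Y = 4149 − 7P.
SRAS can be written Y = 581 + 9P.
Set AD = SRAS: 4149 − 7P = 581 + 9P, so 3568 = 16P and P = 223.
Y = 4149 − 7·223 = 2588.
Initially P = 218, Y = 2543, so ΔP = +5 and ΔY = +45.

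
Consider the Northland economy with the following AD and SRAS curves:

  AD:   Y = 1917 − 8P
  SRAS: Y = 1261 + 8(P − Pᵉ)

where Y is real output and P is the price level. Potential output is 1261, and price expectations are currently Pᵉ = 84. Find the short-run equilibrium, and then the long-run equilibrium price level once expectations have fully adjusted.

Short run: P = 83, Y = 1253. Long run: P = 82.

Short run: with Pᵉ = 84, SRAS is Y = 589 + 8P. Setting AD = SRAS gives 1328 = 16P, so P = 83 and Y = 1917 − 8·83 = 1253.
Output 1253 is below potential 1261, so over time expected prices fall and SRAS shifts right until Y returns to 1261.
Long run: Y = 1261 on the AD curve gives 1261 = 1917 − 8P, so P = 82.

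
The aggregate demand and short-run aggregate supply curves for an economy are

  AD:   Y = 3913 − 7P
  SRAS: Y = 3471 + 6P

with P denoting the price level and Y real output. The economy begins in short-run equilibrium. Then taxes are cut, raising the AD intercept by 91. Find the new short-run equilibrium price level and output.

P = 41, Y = 3717

This is a positive demand shock: AD shifts right.
New AD: Y = 4004 − 7P.
Set AD = SRAS: 4004 − 7P = 3471 + 6P, so 533 = 13P and P = 41.
Y = 4004 − 7·41 = 3717.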